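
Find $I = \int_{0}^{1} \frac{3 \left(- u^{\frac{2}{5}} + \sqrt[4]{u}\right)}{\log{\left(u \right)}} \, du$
$- \log{\left(\frac{21952}{15625} \right)}$

Consider the one-parameter family: let $I(a) = \int_{0}^{1} \frac{3 \left(\sqrt[4]{u} - u^{a}\right)}{\log{\left(u \right)}} \, du$.

Since $\dfrac{\partial}{\partial a}\,u^{a} = u^{a} \ln u$, the $\ln u$ in the denominator cancels and
$$\frac{dI}{da} = \int_{0}^{1} -3 u^{a} \, du = -3 \left[\frac{u^{a+1}}{a+1}\right]_0^1 = - \frac{3}{a + 1}.$$

Integrating with respect to $a$ gives $I(a) = - \log{\left(\frac{64 \left(a + 1\right)^{3}}{125} \right)} + C$.

At $a = \frac{1}{4}$ the integrand is identically $0$, so $I(\frac{1}{4}) = 0$. The closed form gives $0$, hence $C = 0$.

Setting $a = \frac{2}{5}$:
$$I = - \log{\left(\frac{21952}{15625} \right)}.$$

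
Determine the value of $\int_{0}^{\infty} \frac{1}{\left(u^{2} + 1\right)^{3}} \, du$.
$\frac{3 \pi}{16}$

Recall the elementary integral
$$J(a) = \int_{0}^{\infty} \frac{1}{a^{2} + u^{2}} \, du = \frac{\pi}{2 a}.$$

Differentiating under the integral sign with respect to $a$,
$$\frac{dJ}{da} = \int_{0}^{\infty} - \frac{2 a}{\left(a^{2} + u^{2}\right)^{2}} \, du = - \frac{\pi}{2 a^{2}},$$
so $\int_{0}^{\infty} \frac{1}{\left(a^{2} + u^{2}\right)^{2}} \, du = \frac{\pi}{4 a^{3}}$.

Repeating — each differentiation of $1/(u^2+a^2)^j$ produces $-2ja/(u^2+a^2)^{j+1}$ — and dividing through by $-2ja$ at each step yields, after $2$ differentiations in total,
$$\int_{0}^{\infty} \frac{1}{\left(a^{2} + u^{2}\right)^{3}} \, du = \frac{3 \pi}{16 a^{5}}.$$

Setting $a = 1$:
$$I = \frac{3 \pi}{16}.$$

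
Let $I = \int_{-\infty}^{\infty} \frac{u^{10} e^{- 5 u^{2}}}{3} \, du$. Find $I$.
$\frac{63 \sqrt{5} \sqrt{\pi}}{100000}$

Start from the elementary integral
$$J(a) = \int_{-\infty}^{\infty} \frac{e^{- a u^{2}}}{3} \, du = \frac{\sqrt{\pi}}{3 \sqrt{a}}.$$

Differentiating under the integral sign brings down a factor of $(-u^2)$:
$$\frac{dJ}{da} = \int_{-\infty}^{\infty} - \frac{u^{2} e^{- a u^{2}}}{3} \, du = - \frac{\sqrt{\pi}}{6 a^{\frac{3}{2}}}.$$

Repeating $5$ times in total — each differentiation brings down another $(-u^2)$ — gives
$$\frac{d^{5}J}{da^{5}} = \int_{-\infty}^{\infty} - \frac{u^{10} e^{- a u^{2}}}{3} \, du = - \frac{315 \sqrt{\pi}}{32 a^{\frac{11}{2}}},$$
and the integrand here is $(-1)^{5}$ times the target integrand, so $I = (-1)^{5}\,\frac{d^{5}J}{da^{5}} = \frac{315 \sqrt{\pi}}{32 a^{\frac{11}{2}}}$.

Setting $a = 5$:
$$I = \frac{63 \sqrt{5} \sqrt{\pi}}{100000}.$$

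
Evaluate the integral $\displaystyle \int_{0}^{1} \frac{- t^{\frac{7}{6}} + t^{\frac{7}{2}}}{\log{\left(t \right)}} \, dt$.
$\log{\left(\frac{27}{13} \right)}$

Replace the exponent $\frac{7}{2}$ by a parameter $a$: let $I(a) = \int_{0}^{1} \frac{- t^{\frac{7}{6}} + t^{a}}{\log{\left(t \right)}} \, dt$.

Since $\dfrac{\partial}{\partial a}\,t^{a} = t^{a} \ln t$, the $\ln t$ in the denominator cancels and
$$\frac{dI}{da} = \int_{0}^{1} t^{a} \, dt = \left[\frac{t^{a+1}}{a+1}\right]_0^1 = \frac{1}{a + 1}.$$

Integrating with respect to $a$ gives $I(a) = \log{\left(\frac{6 a}{13} + \frac{6}{13} \right)} + C$.

At $a = \frac{7}{6}$ the integrand is identically $0$, so $I(\frac{7}{6}) = 0$. The closed form gives $0$, hence $C = 0$.

Setting $a = \frac{7}{2}$:
$$I = \log{\left(\frac{27}{13} \right)}.$$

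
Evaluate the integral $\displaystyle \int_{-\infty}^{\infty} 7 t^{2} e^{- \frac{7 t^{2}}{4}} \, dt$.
$\frac{4 \sqrt{7} \sqrt{\pi}}{7}$

Begin with the known integral
$$J(a) = \int_{-\infty}^{\infty} 7 e^{- a t^{2}} \, dt = \frac{7 \sqrt{\pi}}{\sqrt{a}}.$$

Differentiating under the integral sign brings down a factor of $(-t^2)$:
$$\frac{dJ}{da} = \int_{-\infty}^{\infty} - 7 t^{2} e^{- a t^{2}} \, dt = - \frac{7 \sqrt{\pi}}{2 a^{\frac{3}{2}}}.$$

The integral on the left is $-I$, so $I = \frac{7 \sqrt{\pi}}{2 a^{\frac{3}{2}}}$.

Setting $a = \frac{7}{4}$:
$$I = \frac{4 \sqrt{7} \sqrt{\pi}}{7}.$$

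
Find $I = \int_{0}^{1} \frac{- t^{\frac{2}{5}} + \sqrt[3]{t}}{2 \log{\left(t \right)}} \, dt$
$\log{\left(\frac{2 \sqrt{105}}{21} \right)}$

Introduce a parameter $a$ in the exponent: let $I(a) = \int_{0}^{1} \frac{- t^{\frac{2}{5}} + t^{a}}{2 \log{\left(t \right)}} \, dt$.

Since $\dfrac{\partial}{\partial a}\,t^{a} = t^{a} \ln t$, the $\ln t$ in the denominator cancels and
$$\frac{dI}{da} = \int_{0}^{1} \frac{1}{2} t^{a} \, dt = \frac{1}{2} \left[\frac{t^{a+1}}{a+1}\right]_0^1 = \frac{1}{2 \left(a + 1\right)}.$$

Integrating with respect to $a$ gives $I(a) = \log{\left(\frac{\sqrt{35} \sqrt{a + 1}}{7} \right)} + C$.

At $a = \frac{2}{5}$ the integrand is identically $0$, so $I(\frac{2}{5}) = 0$. The closed form gives $0$, hence $C = 0$.

Setting $a = \frac{1}{3}$:
$$I = \log{\left(\frac{2 \sqrt{105}}{21} \right)}.$$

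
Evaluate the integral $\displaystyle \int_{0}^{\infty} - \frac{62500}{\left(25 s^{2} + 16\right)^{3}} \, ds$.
$- \frac{9375 \pi}{4096}$

Recall the elementary integral
$$J(a) = \int_{0}^{\infty} - \frac{4}{a^{2} + s^{2}} \, ds = - \frac{2 \pi}{a}.$$

Differentiating under the integral sign with respect to $a$,
$$\frac{dJ}{da} = \int_{0}^{\infty} \frac{8 a}{\left(a^{2} + s^{2}\right)^{2}} \, ds = \frac{2 \pi}{a^{2}},$$
so $\int_{0}^{\infty} - \frac{4}{\left(a^{2} + s^{2}\right)^{2}} \, ds = - \frac{\pi}{a^{3}}$.

Repeating — each differentiation of $1/(s^2+a^2)^j$ produces $-2ja/(s^2+a^2)^{j+1}$ — and dividing through by $-2ja$ at each step yields, after $2$ differentiations in total,
$$\int_{0}^{\infty} - \frac{4}{\left(a^{2} + s^{2}\right)^{3}} \, ds = - \frac{3 \pi}{4 a^{5}}.$$

Setting $a = \frac{4}{5}$:
$$I = - \frac{9375 \pi}{4096}.$$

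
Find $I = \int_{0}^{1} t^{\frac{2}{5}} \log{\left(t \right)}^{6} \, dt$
$\frac{56250000}{823543}$

Start from the elementary integral
$$J(a) = \int_{0}^{1} t^{a} \, dt = \frac{1}{a + 1}.$$

Differentiating under the integral sign brings down a factor of $\ln t$:
$$\frac{dJ}{da} = \int_{0}^{1} t^{a} \log{\left(t \right)} \, dt = - \frac{1}{\left(a + 1\right)^{2}}.$$

Repeating $6$ times in total — each differentiation brings down another $\ln t$ — gives
$$\frac{d^{6}J}{da^{6}} = \int_{0}^{1} t^{a} \log{\left(t \right)}^{6} \, dt = \frac{720}{\left(a + 1\right)^{7}},$$
and the integrand here is exactly the target integrand, so $I = \frac{720}{\left(a + 1\right)^{7}}$.

Setting $a = \frac{2}{5}$:
$$I = \frac{56250000}{823543}.$$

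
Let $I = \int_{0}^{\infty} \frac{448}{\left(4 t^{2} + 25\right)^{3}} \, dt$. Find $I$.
$\frac{42 \pi}{3125}$

Recall the elementary integral
$$J(a) = \int_{0}^{\infty} \frac{7}{a^{2} + t^{2}} \, dt = \frac{7 \pi}{2 a}.$$

Differentiating under the integral sign with respect to $a$,
$$\frac{dJ}{da} = \int_{0}^{\infty} - \frac{14 a}{\left(a^{2} + t^{2}\right)^{2}} \, dt = - \frac{7 \pi}{2 a^{2}},$$
so $\int_{0}^{\infty} \frac{7}{\left(a^{2} + t^{2}\right)^{2}} \, dt = \frac{7 \pi}{4 a^{3}}$.

Repeating — each differentiation of $1/(t^2+a^2)^j$ produces $-2ja/(t^2+a^2)^{j+1}$ — and dividing through by $-2ja$ at each step yields, after $2$ differentiations in total,
$$\int_{0}^{\infty} \frac{7}{\left(a^{2} + t^{2}\right)^{3}} \, dt = \frac{21 \pi}{16 a^{5}}.$$

Setting $a = \frac{5}{2}$:
$$I = \frac{42 \pi}{3125}.$$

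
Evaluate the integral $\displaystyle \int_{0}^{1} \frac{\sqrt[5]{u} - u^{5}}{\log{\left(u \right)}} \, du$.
$- \log{\left(5 \right)}$

Replace the exponent $\frac{1}{5}$ by a parameter $a$: let $I(a) = \int_{0}^{1} \frac{- u^{5} + u^{a}}{\log{\left(u \right)}} \, du$.

Since $\dfrac{\partial}{\partial a}\,u^{a} = u^{a} \ln u$, the $\ln u$ in the denominator cancels and
$$\frac{dI}{da} = \int_{0}^{1} u^{a} \, du = \left[\frac{u^{a+1}}{a+1}\right]_0^1 = \frac{1}{a + 1}.$$

Integrating with respect to $a$ gives $I(a) = \log{\left(\frac{a}{6} + \frac{1}{6} \right)} + C$.

At $a = 5$ the integrand is identically $0$, so $I(5) = 0$. The closed form gives $0$, hence $C = 0$.

Setting $a = \frac{1}{5}$:
$$I = - \log{\left(5 \right)}.$$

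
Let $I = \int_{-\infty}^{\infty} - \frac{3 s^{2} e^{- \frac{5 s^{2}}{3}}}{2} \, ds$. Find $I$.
$- \frac{9 \sqrt{15} \sqrt{\pi}}{100}$

Begin with the known integral
$$J(a) = \int_{-\infty}^{\infty} - \frac{3 e^{- a s^{2}}}{2} \, ds = - \frac{3 \sqrt{\pi}}{2 \sqrt{a}}.$$

Differentiating under the integral sign brings down a factor of $(-s^2)$:
$$\frac{dJ}{da} = \int_{-\infty}^{\infty} \frac{3 s^{2} e^{- a s^{2}}}{2} \, ds = \frac{3 \sqrt{\pi}}{4 a^{\frac{3}{2}}}.$$

The integral on the left is $-I$, so $I = - \frac{3 \sqrt{\pi}}{4 a^{\frac{3}{2}}}$.

Setting $a = \frac{5}{3}$:
$$I = - \frac{9 \sqrt{15} \sqrt{\pi}}{100}.$$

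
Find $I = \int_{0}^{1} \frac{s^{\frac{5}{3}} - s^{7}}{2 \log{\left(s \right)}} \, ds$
$- \frac{\log{\left(3 \right)}}{2}$

Consider the one-parameter family: let $I(a) = \int_{0}^{1} \frac{- s^{7} + s^{a}}{2 \log{\left(s \right)}} \, ds$.

Since $\dfrac{\partial}{\partial a}\,s^{a} = s^{a} \ln s$, the $\ln s$ in the denominator cancels and
$$\frac{dI}{da} = \int_{0}^{1} \frac{1}{2} s^{a} \, ds = \frac{1}{2} \left[\frac{s^{a+1}}{a+1}\right]_0^1 = \frac{1}{2 \left(a + 1\right)}.$$

Integrating with respect to $a$ gives $I(a) = \frac{\log{\left(a + 1 \right)}}{2} - \frac{3 \log{\left(2 \right)}}{2} + C$.

At $a = 7$ the integrand is identically $0$, so $I(7) = 0$. The closed form gives $0$, hence $C = 0$.

Setting $a = \frac{5}{3}$:
$$I = - \frac{\log{\left(3 \right)}}{2}.$$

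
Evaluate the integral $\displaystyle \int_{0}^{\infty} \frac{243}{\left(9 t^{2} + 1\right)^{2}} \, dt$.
$\frac{81 \pi}{4}$

Recall the elementary integral
$$J(a) = \int_{0}^{\infty} \frac{3}{a^{2} + t^{2}} \, dt = \frac{3 \pi}{2 a}.$$

Differentiating under the integral sign with respect to $a$,
$$\frac{dJ}{da} = \int_{0}^{\infty} - \frac{6 a}{\left(a^{2} + t^{2}\right)^{2}} \, dt = - \frac{3 \pi}{2 a^{2}},$$
so $\int_{0}^{\infty} \frac{3}{\left(a^{2} + t^{2}\right)^{2}} \, dt = \frac{3 \pi}{4 a^{3}}$.

Setting $a = \frac{1}{3}$:
$$I = \frac{81 \pi}{4}.$$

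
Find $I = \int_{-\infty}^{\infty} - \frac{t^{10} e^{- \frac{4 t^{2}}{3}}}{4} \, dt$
$- \frac{229635 \sqrt{3} \sqrt{\pi}}{262144}$

Begin with the known integral
$$J(a) = \int_{-\infty}^{\infty} - \frac{e^{- a t^{2}}}{4} \, dt = - \frac{\sqrt{\pi}}{4 \sqrt{a}}.$$

Differentiating under the integral sign brings down a factor of $(-t^2)$:
$$\frac{dJ}{da} = \int_{-\infty}^{\infty} \frac{t^{2} e^{- a t^{2}}}{4} \, dt = \frac{\sqrt{\pi}}{8 a^{\frac{3}{2}}}.$$

Repeating $5$ times in total — each differentiation brings down another $(-t^2)$ — gives
$$\frac{d^{5}J}{da^{5}} = \int_{-\infty}^{\infty} \frac{t^{10} e^{- a t^{2}}}{4} \, dt = \frac{945 \sqrt{\pi}}{128 a^{\frac{11}{2}}},$$
and the integrand here is $(-1)^{5}$ times the target integrand, so $I = (-1)^{5}\,\frac{d^{5}J}{da^{5}} = - \frac{945 \sqrt{\pi}}{128 a^{\frac{11}{2}}}$.

Setting $a = \frac{4}{3}$:
$$I = - \frac{229635 \sqrt{3} \sqrt{\pi}}{262144}.$$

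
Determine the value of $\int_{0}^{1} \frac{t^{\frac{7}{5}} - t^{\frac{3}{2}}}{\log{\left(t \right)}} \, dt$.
$- \log{\left(\frac{25}{24} \right)}$

Introduce a parameter $a$ in the exponent: let $I(a) = \int_{0}^{1} \frac{t^{\frac{7}{5}} - t^{a}}{\log{\left(t \right)}} \, dt$.

Since $\dfrac{\partial}{\partial a}\,t^{a} = t^{a} \ln t$, the $\ln t$ in the denominator cancels and
$$\frac{dI}{da} = \int_{0}^{1} -1 t^{a} \, dt = -1 \left[\frac{t^{a+1}}{a+1}\right]_0^1 = - \frac{1}{a + 1}.$$

Integrating with respect to $a$ gives $I(a) = - \log{\left(\frac{5 a}{12} + \frac{5}{12} \right)} + C$.

At $a = \frac{7}{5}$ the integrand is identically $0$, so $I(\frac{7}{5}) = 0$. The closed form gives $0$, hence $C = 0$.

Setting $a = \frac{3}{2}$:
$$I = - \log{\left(\frac{25}{24} \right)}.$$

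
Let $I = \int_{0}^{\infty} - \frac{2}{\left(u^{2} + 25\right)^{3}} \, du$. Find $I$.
$- \frac{3 \pi}{25000}$

Begin with the known result
$$J(a) = \int_{0}^{\infty} - \frac{2}{a^{2} + u^{2}} \, du = - \frac{\pi}{a}.$$

Differentiating under the integral sign with respect to $a$,
$$\frac{dJ}{da} = \int_{0}^{\infty} \frac{4 a}{\left(a^{2} + u^{2}\right)^{2}} \, du = \frac{\pi}{a^{2}},$$
so $\int_{0}^{\infty} - \frac{2}{\left(a^{2} + u^{2}\right)^{2}} \, du = - \frac{\pi}{2 a^{3}}$.

Repeating — each differentiation of $1/(u^2+a^2)^j$ produces $-2ja/(u^2+a^2)^{j+1}$ — and dividing through by $-2ja$ at each step yields, after $2$ differentiations in total,
$$\int_{0}^{\infty} - \frac{2}{\left(a^{2} + u^{2}\right)^{3}} \, du = - \frac{3 \pi}{8 a^{5}}.$$

Setting $a = 5$:
$$I = - \frac{3 \pi}{25000}.$$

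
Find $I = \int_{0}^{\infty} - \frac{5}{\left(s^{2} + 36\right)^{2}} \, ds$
$- \frac{5 \pi}{864}$

Recall the elementary integral
$$J(a) = \int_{0}^{\infty} - \frac{5}{a^{2} + s^{2}} \, ds = - \frac{5 \pi}{2 a}.$$

Differentiating under the integral sign with respect to $a$,
$$\frac{dJ}{da} = \int_{0}^{\infty} \frac{10 a}{\left(a^{2} + s^{2}\right)^{2}} \, ds = \frac{5 \pi}{2 a^{2}},$$
so $\int_{0}^{\infty} - \frac{5}{\left(a^{2} + s^{2}\right)^{2}} \, ds = - \frac{5 \pi}{4 a^{3}}$.

Setting $a = 6$:
$$I = - \frac{5 \pi}{864}.$$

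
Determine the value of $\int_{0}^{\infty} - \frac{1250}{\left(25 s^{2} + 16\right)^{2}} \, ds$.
$- \frac{125 \pi}{128}$

Recall the elementary integral
$$J(a) = \int_{0}^{\infty} - \frac{2}{a^{2} + s^{2}} \, ds = - \frac{\pi}{a}.$$

Differentiating under the integral sign with respect to $a$,
$$\frac{dJ}{da} = \int_{0}^{\infty} \frac{4 a}{\left(a^{2} + s^{2}\right)^{2}} \, ds = \frac{\pi}{a^{2}},$$
so $\int_{0}^{\infty} - \frac{2}{\left(a^{2} + s^{2}\right)^{2}} \, ds = - \frac{\pi}{2 a^{3}}$.

Setting $a = \frac{4}{5}$:
$$I = - \frac{125 \pi}{128}.$$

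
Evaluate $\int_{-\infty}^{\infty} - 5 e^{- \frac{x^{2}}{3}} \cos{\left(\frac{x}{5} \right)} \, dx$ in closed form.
$- \frac{5 \sqrt{3} \sqrt{\pi}}{e^{\frac{3}{100}}}$

Treat the cosine frequency as a parameter and define $I(b) = \int_{-\infty}^{\infty} - 5 e^{- \frac{x^{2}}{3}} \cos{\left(b x \right)} \, dx$.

Differentiating under the integral sign,
$$I'(b) = \int_{-\infty}^{\infty} 5 x e^{- \frac{x^{2}}{3}} \sin{\left(b x \right)} \, dx.$$

Integrate $\int_{-\infty}^{\infty} x \sin(b x)\, e^{- \frac{x^{2}}{3}}\, dx$ by parts with $u = \sin(b x)$ and $dv = x\, e^{- \frac{x^{2}}{3}}\, dx$, giving $v = - \frac{3 e^{- \frac{x^{2}}{3}}}{2}$. The boundary term vanishes and
$$\int_{-\infty}^{\infty} x \sin(b x)\, e^{- \frac{x^{2}}{3}}\, dx = \frac{3 b}{2} \int_{-\infty}^{\infty} \cos(b x)\, e^{- \frac{x^{2}}{3}}\, dx,$$
so $I'(b) = - \frac{3 b}{2}\, I(b)$.

This is a separable first-order ODE; solving with the initial condition $I(0) = \int_{-\infty}^{\infty} - 5 e^{- \frac{x^{2}}{3}}\,dx = - 5 \sqrt{3} \sqrt{\pi}$ gives
$$I(b) = - 5 \sqrt{3} \sqrt{\pi} e^{- \frac{3 b^{2}}{4}}.$$

Setting $b = \frac{1}{5}$:
$$I = - \frac{5 \sqrt{3} \sqrt{\pi}}{e^{\frac{3}{100}}}.$$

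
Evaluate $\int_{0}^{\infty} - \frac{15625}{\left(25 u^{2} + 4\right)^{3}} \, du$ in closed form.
$- \frac{9375 \pi}{512}$

Begin with the known result
$$J(a) = \int_{0}^{\infty} - \frac{1}{a^{2} + u^{2}} \, du = - \frac{\pi}{2 a}.$$

Differentiating under the integral sign with respect to $a$,
$$\frac{dJ}{da} = \int_{0}^{\infty} \frac{2 a}{\left(a^{2} + u^{2}\right)^{2}} \, du = \frac{\pi}{2 a^{2}},$$
so $\int_{0}^{\infty} - \frac{1}{\left(a^{2} + u^{2}\right)^{2}} \, du = - \frac{\pi}{4 a^{3}}$.

Repeating — each differentiation of $1/(u^2+a^2)^j$ produces $-2ja/(u^2+a^2)^{j+1}$ — and dividing through by $-2ja$ at each step yields, after $2$ differentiations in total,
$$\int_{0}^{\infty} - \frac{1}{\left(a^{2} + u^{2}\right)^{3}} \, du = - \frac{3 \pi}{16 a^{5}}.$$

Setting $a = \frac{2}{5}$:
$$I = - \frac{9375 \pi}{512}.$$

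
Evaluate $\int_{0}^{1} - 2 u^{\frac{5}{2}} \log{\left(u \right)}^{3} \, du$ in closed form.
$\frac{192}{2401}$

Begin with the known integral
$$J(a) = \int_{0}^{1} - 2 u^{a} \, du = - \frac{2}{a + 1}.$$

Differentiating under the integral sign brings down a factor of $\ln u$:
$$\frac{dJ}{da} = \int_{0}^{1} - 2 u^{a} \log{\left(u \right)} \, du = \frac{2}{\left(a + 1\right)^{2}}.$$

Repeating $3$ times in total — each differentiation brings down another $\ln u$ — gives
$$\frac{d^{3}J}{da^{3}} = \int_{0}^{1} - 2 u^{a} \log{\left(u \right)}^{3} \, du = \frac{12}{\left(a + 1\right)^{4}},$$
and the integrand here is exactly the target integrand, so $I = \frac{12}{\left(a + 1\right)^{4}}$.

Setting $a = \frac{5}{2}$:
$$I = \frac{192}{2401}.$$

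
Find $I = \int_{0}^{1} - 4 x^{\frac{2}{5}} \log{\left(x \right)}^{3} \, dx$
$\frac{15000}{2401}$

Start from the elementary integral
$$J(a) = \int_{0}^{1} - 4 x^{a} \, dx = - \frac{4}{a + 1}.$$

Differentiating under the integral sign brings down a factor of $\ln x$:
$$\frac{dJ}{da} = \int_{0}^{1} - 4 x^{a} \log{\left(x \right)} \, dx = \frac{4}{\left(a + 1\right)^{2}}.$$

Repeating $3$ times in total — each differentiation brings down another $\ln x$ — gives
$$\frac{d^{3}J}{da^{3}} = \int_{0}^{1} - 4 x^{a} \log{\left(x \right)}^{3} \, dx = \frac{24}{\left(a + 1\right)^{4}},$$
and the integrand here is exactly the target integrand, so $I = \frac{24}{\left(a + 1\right)^{4}}$.

Setting $a = \frac{2}{5}$:
$$I = \frac{15000}{2401}.$$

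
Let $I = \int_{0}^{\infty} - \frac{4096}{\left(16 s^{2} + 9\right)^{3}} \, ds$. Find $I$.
$- \frac{64 \pi}{81}$

Recall the elementary integral
$$J(a) = \int_{0}^{\infty} - \frac{1}{a^{2} + s^{2}} \, ds = - \frac{\pi}{2 a}.$$

Differentiating under the integral sign with respect to $a$,
$$\frac{dJ}{da} = \int_{0}^{\infty} \frac{2 a}{\left(a^{2} + s^{2}\right)^{2}} \, ds = \frac{\pi}{2 a^{2}},$$
so $\int_{0}^{\infty} - \frac{1}{\left(a^{2} + s^{2}\right)^{2}} \, ds = - \frac{\pi}{4 a^{3}}$.

Repeating — each differentiation of $1/(s^2+a^2)^j$ produces $-2ja/(s^2+a^2)^{j+1}$ — and dividing through by $-2ja$ at each step yields, after $2$ differentiations in total,
$$\int_{0}^{\infty} - \frac{1}{\left(a^{2} + s^{2}\right)^{3}} \, ds = - \frac{3 \pi}{16 a^{5}}.$$

Setting $a = \frac{3}{4}$:
$$I = - \frac{64 \pi}{81}.$$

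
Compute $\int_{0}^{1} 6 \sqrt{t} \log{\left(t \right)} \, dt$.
$- \frac{8}{3}$

Begin with the known integral
$$J(a) = \int_{0}^{1} 6 t^{a} \, dt = \frac{6}{a + 1}.$$

Differentiating under the integral sign brings down a factor of $\ln t$:
$$\frac{dJ}{da} = \int_{0}^{1} 6 t^{a} \log{\left(t \right)} \, dt = - \frac{6}{\left(a + 1\right)^{2}}.$$

The integral on the left is $I$, so $I = - \frac{6}{\left(a + 1\right)^{2}}$.

Setting $a = \frac{1}{2}$:
$$I = - \frac{8}{3}.$$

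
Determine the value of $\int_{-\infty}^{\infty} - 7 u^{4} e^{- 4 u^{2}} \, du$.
$- \frac{21 \sqrt{\pi}}{128}$

Consider the simpler parametrised integral
$$J(a) = \int_{-\infty}^{\infty} - 7 e^{- a u^{2}} \, du = - \frac{7 \sqrt{\pi}}{\sqrt{a}}.$$

Differentiating under the integral sign brings down a factor of $(-u^2)$:
$$\frac{dJ}{da} = \int_{-\infty}^{\infty} 7 u^{2} e^{- a u^{2}} \, du = \frac{7 \sqrt{\pi}}{2 a^{\frac{3}{2}}}.$$

Repeating twice in total — each differentiation brings down another $(-u^2)$ — gives
$$\frac{d^{2}J}{da^{2}} = \int_{-\infty}^{\infty} - 7 u^{4} e^{- a u^{2}} \, du = - \frac{21 \sqrt{\pi}}{4 a^{\frac{5}{2}}},$$
and the integrand here is exactly the target integrand, so $I = - \frac{21 \sqrt{\pi}}{4 a^{\frac{5}{2}}}$.

Setting $a = 4$:
$$I = - \frac{21 \sqrt{\pi}}{128}.$$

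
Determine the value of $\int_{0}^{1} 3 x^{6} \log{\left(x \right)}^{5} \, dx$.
$- \frac{360}{117649}$

Begin with the known integral
$$J(a) = \int_{0}^{1} 3 x^{a} \, dx = \frac{3}{a + 1}.$$

Differentiating under the integral sign brings down a factor of $\ln x$:
$$\frac{dJ}{da} = \int_{0}^{1} 3 x^{a} \log{\left(x \right)} \, dx = - \frac{3}{\left(a + 1\right)^{2}}.$$

Repeating $5$ times in total — each differentiation brings down another $\ln x$ — gives
$$\frac{d^{5}J}{da^{5}} = \int_{0}^{1} 3 x^{a} \log{\left(x \right)}^{5} \, dx = - \frac{360}{\left(a + 1\right)^{6}},$$
and the integrand here is exactly the target integrand, so $I = - \frac{360}{\left(a + 1\right)^{6}}$.

Setting $a = 6$:
$$I = - \frac{360}{117649}.$$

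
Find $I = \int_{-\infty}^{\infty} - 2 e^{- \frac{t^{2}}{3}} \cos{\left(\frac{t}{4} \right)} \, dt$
$- \frac{2 \sqrt{3} \sqrt{\pi}}{e^{\frac{3}{64}}}$

Let $b$ denote the cosine frequency and define $I(b) = \int_{-\infty}^{\infty} - 2 e^{- \frac{t^{2}}{3}} \cos{\left(b t \right)} \, dt$.

Differentiating under the integral sign,
$$I'(b) = \int_{-\infty}^{\infty} 2 t e^{- \frac{t^{2}}{3}} \sin{\left(b t \right)} \, dt.$$

Integrate $\int_{-\infty}^{\infty} t \sin(b t)\, e^{- \frac{t^{2}}{3}}\, dt$ by parts with $u = \sin(b t)$ and $dv = t\, e^{- \frac{t^{2}}{3}}\, dt$, giving $v = - \frac{3 e^{- \frac{t^{2}}{3}}}{2}$. The boundary term vanishes and
$$\int_{-\infty}^{\infty} t \sin(b t)\, e^{- \frac{t^{2}}{3}}\, dt = \frac{3 b}{2} \int_{-\infty}^{\infty} \cos(b t)\, e^{- \frac{t^{2}}{3}}\, dt,$$
so $I'(b) = - \frac{3 b}{2}\, I(b)$.

This is a separable first-order ODE; solving with the initial condition $I(0) = \int_{-\infty}^{\infty} - 2 e^{- \frac{t^{2}}{3}}\,dt = - 2 \sqrt{3} \sqrt{\pi}$ gives
$$I(b) = - 2 \sqrt{3} \sqrt{\pi} e^{- \frac{3 b^{2}}{4}}.$$

Setting $b = \frac{1}{4}$:
$$I = - \frac{2 \sqrt{3} \sqrt{\pi}}{e^{\frac{3}{64}}}.$$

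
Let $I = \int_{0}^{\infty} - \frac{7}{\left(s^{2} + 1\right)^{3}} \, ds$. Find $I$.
$- \frac{21 \pi}{16}$

Recall the elementary integral
$$J(a) = \int_{0}^{\infty} - \frac{7}{a^{2} + s^{2}} \, ds = - \frac{7 \pi}{2 a}.$$

Differentiating under the integral sign with respect to $a$,
$$\frac{dJ}{da} = \int_{0}^{\infty} \frac{14 a}{\left(a^{2} + s^{2}\right)^{2}} \, ds = \frac{7 \pi}{2 a^{2}},$$
so $\int_{0}^{\infty} - \frac{7}{\left(a^{2} + s^{2}\right)^{2}} \, ds = - \frac{7 \pi}{4 a^{3}}$.

Repeating — each differentiation of $1/(s^2+a^2)^j$ produces $-2ja/(s^2+a^2)^{j+1}$ — and dividing through by $-2ja$ at each step yields, after $2$ differentiations in total,
$$\int_{0}^{\infty} - \frac{7}{\left(a^{2} + s^{2}\right)^{3}} \, ds = - \frac{21 \pi}{16 a^{5}}.$$

Setting $a = 1$:
$$I = - \frac{21 \pi}{16}.$$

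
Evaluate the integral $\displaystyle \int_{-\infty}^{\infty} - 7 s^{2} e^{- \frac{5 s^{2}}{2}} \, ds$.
$- \frac{7 \sqrt{10} \sqrt{\pi}}{25}$

Begin with the known integral
$$J(a) = \int_{-\infty}^{\infty} - 7 e^{- a s^{2}} \, ds = - \frac{7 \sqrt{\pi}}{\sqrt{a}}.$$

Differentiating under the integral sign brings down a factor of $(-s^2)$:
$$\frac{dJ}{da} = \int_{-\infty}^{\infty} 7 s^{2} e^{- a s^{2}} \, ds = \frac{7 \sqrt{\pi}}{2 a^{\frac{3}{2}}}.$$

The integral on the left is $-I$, so $I = - \frac{7 \sqrt{\pi}}{2 a^{\frac{3}{2}}}$.

Setting $a = \frac{5}{2}$:
$$I = - \frac{7 \sqrt{10} \sqrt{\pi}}{25}.$$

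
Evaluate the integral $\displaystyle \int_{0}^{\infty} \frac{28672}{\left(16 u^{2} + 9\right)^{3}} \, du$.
$\frac{448 \pi}{81}$

Begin with the known result
$$J(a) = \int_{0}^{\infty} \frac{7}{a^{2} + u^{2}} \, du = \frac{7 \pi}{2 a}.$$

Differentiating under the integral sign with respect to $a$,
$$\frac{dJ}{da} = \int_{0}^{\infty} - \frac{14 a}{\left(a^{2} + u^{2}\right)^{2}} \, du = - \frac{7 \pi}{2 a^{2}},$$
so $\int_{0}^{\infty} \frac{7}{\left(a^{2} + u^{2}\right)^{2}} \, du = \frac{7 \pi}{4 a^{3}}$.

Repeating — each differentiation of $1/(u^2+a^2)^j$ produces $-2ja/(u^2+a^2)^{j+1}$ — and dividing through by $-2ja$ at each step yields, after $2$ differentiations in total,
$$\int_{0}^{\infty} \frac{7}{\left(a^{2} + u^{2}\right)^{3}} \, du = \frac{21 \pi}{16 a^{5}}.$$

Setting $a = \frac{3}{4}$:
$$I = \frac{448 \pi}{81}.$$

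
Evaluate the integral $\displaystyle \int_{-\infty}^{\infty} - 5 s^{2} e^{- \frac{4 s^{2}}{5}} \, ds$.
$- \frac{25 \sqrt{5} \sqrt{\pi}}{16}$

Begin with the known integral
$$J(a) = \int_{-\infty}^{\infty} - 5 e^{- a s^{2}} \, ds = - \frac{5 \sqrt{\pi}}{\sqrt{a}}.$$

Differentiating under the integral sign brings down a factor of $(-s^2)$:
$$\frac{dJ}{da} = \int_{-\infty}^{\infty} 5 s^{2} e^{- a s^{2}} \, ds = \frac{5 \sqrt{\pi}}{2 a^{\frac{3}{2}}}.$$

The integral on the left is $-I$, so $I = - \frac{5 \sqrt{\pi}}{2 a^{\frac{3}{2}}}$.

Setting $a = \frac{4}{5}$:
$$I = - \frac{25 \sqrt{5} \sqrt{\pi}}{16}.$$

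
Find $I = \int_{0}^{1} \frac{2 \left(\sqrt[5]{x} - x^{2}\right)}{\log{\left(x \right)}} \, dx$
$- \log{\left(\frac{25}{4} \right)}$

Introduce a parameter $a$ in the exponent: let $I(a) = \int_{0}^{1} \frac{2 \left(\sqrt[5]{x} - x^{a}\right)}{\log{\left(x \right)}} \, dx$.

Since $\dfrac{\partial}{\partial a}\,x^{a} = x^{a} \ln x$, the $\ln x$ in the denominator cancels and
$$\frac{dI}{da} = \int_{0}^{1} -2 x^{a} \, dx = -2 \left[\frac{x^{a+1}}{a+1}\right]_0^1 = - \frac{2}{a + 1}.$$

Integrating with respect to $a$ gives $I(a) = - \log{\left(\frac{25 \left(a + 1\right)^{2}}{36} \right)} + C$.

At $a = \frac{1}{5}$ the integrand is identically $0$, so $I(\frac{1}{5}) = 0$. The closed form gives $0$, hence $C = 0$.

Setting $a = 2$:
$$I = - \log{\left(\frac{25}{4} \right)}.$$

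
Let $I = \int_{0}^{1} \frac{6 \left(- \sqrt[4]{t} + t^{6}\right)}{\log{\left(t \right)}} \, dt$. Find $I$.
$\log{\left(\frac{481890304}{15625} \right)}$

Replace the exponent $6$ by a parameter $a$: let $I(a) = \int_{0}^{1} \frac{6 \left(- \sqrt[4]{t} + t^{a}\right)}{\log{\left(t \right)}} \, dt$.

Since $\dfrac{\partial}{\partial a}\,t^{a} = t^{a} \ln t$, the $\ln t$ in the denominator cancels and
$$\frac{dI}{da} = \int_{0}^{1} 6 t^{a} \, dt = 6 \left[\frac{t^{a+1}}{a+1}\right]_0^1 = \frac{6}{a + 1}.$$

Integrating with respect to $a$ gives $I(a) = \log{\left(\frac{4096 \left(a + 1\right)^{6}}{15625} \right)} + C$.

At $a = \frac{1}{4}$ the integrand is identically $0$, so $I(\frac{1}{4}) = 0$. The closed form gives $0$, hence $C = 0$.

Setting $a = 6$:
$$I = \log{\left(\frac{481890304}{15625} \right)}.$$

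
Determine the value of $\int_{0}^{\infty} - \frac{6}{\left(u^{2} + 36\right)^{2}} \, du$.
$- \frac{\pi}{144}$

Start from the standard arctangent integral
$$J(a) = \int_{0}^{\infty} - \frac{6}{a^{2} + u^{2}} \, du = - \frac{3 \pi}{a}.$$

Differentiating under the integral sign with respect to $a$,
$$\frac{dJ}{da} = \int_{0}^{\infty} \frac{12 a}{\left(a^{2} + u^{2}\right)^{2}} \, du = \frac{3 \pi}{a^{2}},$$
so $\int_{0}^{\infty} - \frac{6}{\left(a^{2} + u^{2}\right)^{2}} \, du = - \frac{3 \pi}{2 a^{3}}$.

Setting $a = 6$:
$$I = - \frac{\pi}{144}.$$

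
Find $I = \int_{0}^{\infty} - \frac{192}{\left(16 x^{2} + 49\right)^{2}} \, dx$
$- \frac{12 \pi}{343}$

Begin with the known result
$$J(a) = \int_{0}^{\infty} - \frac{3}{4 \left(a^{2} + x^{2}\right)} \, dx = - \frac{3 \pi}{8 a}.$$

Differentiating under the integral sign with respect to $a$,
$$\frac{dJ}{da} = \int_{0}^{\infty} \frac{3 a}{2 \left(a^{2} + x^{2}\right)^{2}} \, dx = \frac{3 \pi}{8 a^{2}},$$
so $\int_{0}^{\infty} - \frac{3}{4 \left(a^{2} + x^{2}\right)^{2}} \, dx = - \frac{3 \pi}{16 a^{3}}$.

Setting $a = \frac{7}{4}$:
$$I = - \frac{12 \pi}{343}.$$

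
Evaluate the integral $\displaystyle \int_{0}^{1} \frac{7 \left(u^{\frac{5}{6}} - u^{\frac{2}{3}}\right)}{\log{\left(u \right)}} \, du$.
$\log{\left(\frac{19487171}{10000000} \right)}$

Replace the exponent $\frac{5}{6}$ by a parameter $a$: let $I(a) = \int_{0}^{1} \frac{7 \left(- u^{\frac{2}{3}} + u^{a}\right)}{\log{\left(u \right)}} \, du$.

Since $\dfrac{\partial}{\partial a}\,u^{a} = u^{a} \ln u$, the $\ln u$ in the denominator cancels and
$$\frac{dI}{da} = \int_{0}^{1} 7 u^{a} \, du = 7 \left[\frac{u^{a+1}}{a+1}\right]_0^1 = \frac{7}{a + 1}.$$

Integrating with respect to $a$ gives $I(a) = \log{\left(\frac{2187 \left(a + 1\right)^{7}}{78125} \right)} + C$.

At $a = \frac{2}{3}$ the integrand is identically $0$, so $I(\frac{2}{3}) = 0$. The closed form gives $0$, hence $C = 0$.

Setting $a = \frac{5}{6}$:
$$I = \log{\left(\frac{19487171}{10000000} \right)}.$$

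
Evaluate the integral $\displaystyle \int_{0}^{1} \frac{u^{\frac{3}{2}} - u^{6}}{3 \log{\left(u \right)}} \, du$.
$- \frac{\log{\left(14 \right)}}{3} + \frac{\log{\left(5 \right)}}{3}$

Introduce a parameter $a$ in the exponent: let $I(a) = \int_{0}^{1} \frac{- u^{6} + u^{a}}{3 \log{\left(u \right)}} \, du$.

Since $\dfrac{\partial}{\partial a}\,u^{a} = u^{a} \ln u$, the $\ln u$ in the denominator cancels and
$$\frac{dI}{da} = \int_{0}^{1} \frac{1}{3} u^{a} \, du = \frac{1}{3} \left[\frac{u^{a+1}}{a+1}\right]_0^1 = \frac{1}{3 \left(a + 1\right)}.$$

Integrating with respect to $a$ gives $I(a) = \frac{\log{\left(a + 1 \right)}}{3} - \frac{\log{\left(7 \right)}}{3} + C$.

At $a = 6$ the integrand is identically $0$, so $I(6) = 0$. The closed form gives $0$, hence $C = 0$.

Setting $a = \frac{3}{2}$:
$$I = - \frac{\log{\left(14 \right)}}{3} + \frac{\log{\left(5 \right)}}{3}.$$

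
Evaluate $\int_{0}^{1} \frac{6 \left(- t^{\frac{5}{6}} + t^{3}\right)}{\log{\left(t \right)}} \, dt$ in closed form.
$\log{\left(\frac{191102976}{1771561} \right)}$

Consider the one-parameter family: let $I(a) = \int_{0}^{1} \frac{6 \left(- t^{\frac{5}{6}} + t^{a}\right)}{\log{\left(t \right)}} \, dt$.

Since $\dfrac{\partial}{\partial a}\,t^{a} = t^{a} \ln t$, the $\ln t$ in the denominator cancels and
$$\frac{dI}{da} = \int_{0}^{1} 6 t^{a} \, dt = 6 \left[\frac{t^{a+1}}{a+1}\right]_0^1 = \frac{6}{a + 1}.$$

Integrating with respect to $a$ gives $I(a) = \log{\left(\frac{46656 \left(a + 1\right)^{6}}{1771561} \right)} + C$.

At $a = \frac{5}{6}$ the integrand is identically $0$, so $I(\frac{5}{6}) = 0$. The closed form gives $0$, hence $C = 0$.

Setting $a = 3$:
$$I = \log{\left(\frac{191102976}{1771561} \right)}.$$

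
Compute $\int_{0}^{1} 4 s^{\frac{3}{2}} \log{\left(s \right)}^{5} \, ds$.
$- \frac{6144}{3125}$

Begin with the known integral
$$J(a) = \int_{0}^{1} 4 s^{a} \, ds = \frac{4}{a + 1}.$$

Differentiating under the integral sign brings down a factor of $\ln s$:
$$\frac{dJ}{da} = \int_{0}^{1} 4 s^{a} \log{\left(s \right)} \, ds = - \frac{4}{\left(a + 1\right)^{2}}.$$

Repeating $5$ times in total — each differentiation brings down another $\ln s$ — gives
$$\frac{d^{5}J}{da^{5}} = \int_{0}^{1} 4 s^{a} \log{\left(s \right)}^{5} \, ds = - \frac{480}{\left(a + 1\right)^{6}},$$
and the integrand here is exactly the target integrand, so $I = - \frac{480}{\left(a + 1\right)^{6}}$.

Setting $a = \frac{3}{2}$:
$$I = - \frac{6144}{3125}.$$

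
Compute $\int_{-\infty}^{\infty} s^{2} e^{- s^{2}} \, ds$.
$\frac{\sqrt{\pi}}{2}$

Begin with the known integral
$$J(a) = \int_{-\infty}^{\infty} e^{- a s^{2}} \, ds = \frac{\sqrt{\pi}}{\sqrt{a}}.$$

Differentiating under the integral sign brings down a factor of $(-s^2)$:
$$\frac{dJ}{da} = \int_{-\infty}^{\infty} - s^{2} e^{- a s^{2}} \, ds = - \frac{\sqrt{\pi}}{2 a^{\frac{3}{2}}}.$$

The integral on the left is $-I$, so $I = \frac{\sqrt{\pi}}{2 a^{\frac{3}{2}}}$.

Setting $a = 1$:
$$I = \frac{\sqrt{\pi}}{2}.$$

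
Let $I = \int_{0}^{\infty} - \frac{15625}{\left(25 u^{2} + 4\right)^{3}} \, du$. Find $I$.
$- \frac{9375 \pi}{512}$

Begin with the known result
$$J(a) = \int_{0}^{\infty} - \frac{1}{a^{2} + u^{2}} \, du = - \frac{\pi}{2 a}.$$

Differentiating under the integral sign with respect to $a$,
$$\frac{dJ}{da} = \int_{0}^{\infty} \frac{2 a}{\left(a^{2} + u^{2}\right)^{2}} \, du = \frac{\pi}{2 a^{2}},$$
so $\int_{0}^{\infty} - \frac{1}{\left(a^{2} + u^{2}\right)^{2}} \, du = - \frac{\pi}{4 a^{3}}$.

Repeating — each differentiation of $1/(u^2+a^2)^j$ produces $-2ja/(u^2+a^2)^{j+1}$ — and dividing through by $-2ja$ at each step yields, after $2$ differentiations in total,
$$\int_{0}^{\infty} - \frac{1}{\left(a^{2} + u^{2}\right)^{3}} \, du = - \frac{3 \pi}{16 a^{5}}.$$

Setting $a = \frac{2}{5}$:
$$I = - \frac{9375 \pi}{512}.$$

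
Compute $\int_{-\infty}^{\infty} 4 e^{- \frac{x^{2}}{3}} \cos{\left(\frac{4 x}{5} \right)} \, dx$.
$\frac{4 \sqrt{3} \sqrt{\pi}}{e^{\frac{12}{25}}}$

Let $b$ denote the cosine frequency and define $I(b) = \int_{-\infty}^{\infty} 4 e^{- \frac{x^{2}}{3}} \cos{\left(b x \right)} \, dx$.

Differentiating under the integral sign,
$$I'(b) = \int_{-\infty}^{\infty} - 4 x e^{- \frac{x^{2}}{3}} \sin{\left(b x \right)} \, dx.$$

Integrate $\int_{-\infty}^{\infty} x \sin(b x)\, e^{- \frac{x^{2}}{3}}\, dx$ by parts with $u = \sin(b x)$ and $dv = x\, e^{- \frac{x^{2}}{3}}\, dx$, giving $v = - \frac{3 e^{- \frac{x^{2}}{3}}}{2}$. The boundary term vanishes and
$$\int_{-\infty}^{\infty} x \sin(b x)\, e^{- \frac{x^{2}}{3}}\, dx = \frac{3 b}{2} \int_{-\infty}^{\infty} \cos(b x)\, e^{- \frac{x^{2}}{3}}\, dx,$$
so $I'(b) = - \frac{3 b}{2}\, I(b)$.

This is a separable first-order ODE; solving with the initial condition $I(0) = \int_{-\infty}^{\infty} 4 e^{- \frac{x^{2}}{3}}\,dx = 4 \sqrt{3} \sqrt{\pi}$ gives
$$I(b) = 4 \sqrt{3} \sqrt{\pi} e^{- \frac{3 b^{2}}{4}}.$$

Setting $b = \frac{4}{5}$:
$$I = \frac{4 \sqrt{3} \sqrt{\pi}}{e^{\frac{12}{25}}}.$$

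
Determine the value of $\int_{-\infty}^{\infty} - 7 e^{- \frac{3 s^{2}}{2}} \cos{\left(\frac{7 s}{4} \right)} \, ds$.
$- \frac{7 \sqrt{6} \sqrt{\pi}}{3 e^{\frac{49}{96}}}$

Let $b$ denote the cosine frequency and define $I(b) = \int_{-\infty}^{\infty} - 7 e^{- \frac{3 s^{2}}{2}} \cos{\left(b s \right)} \, ds$.

Differentiating under the integral sign,
$$I'(b) = \int_{-\infty}^{\infty} 7 s e^{- \frac{3 s^{2}}{2}} \sin{\left(b s \right)} \, ds.$$

Integrate $\int_{-\infty}^{\infty} s \sin(b s)\, e^{- \frac{3 s^{2}}{2}}\, ds$ by parts with $u = \sin(b s)$ and $dv = s\, e^{- \frac{3 s^{2}}{2}}\, ds$, giving $v = - \frac{e^{- \frac{3 s^{2}}{2}}}{3}$. The boundary term vanishes and
$$\int_{-\infty}^{\infty} s \sin(b s)\, e^{- \frac{3 s^{2}}{2}}\, ds = \frac{b}{3} \int_{-\infty}^{\infty} \cos(b s)\, e^{- \frac{3 s^{2}}{2}}\, ds,$$
so $I'(b) = - \frac{b}{3}\, I(b)$.

This is a separable first-order ODE; solving with the initial condition $I(0) = \int_{-\infty}^{\infty} - 7 e^{- \frac{3 s^{2}}{2}}\,ds = - \frac{7 \sqrt{6} \sqrt{\pi}}{3}$ gives
$$I(b) = - \frac{7 \sqrt{6} \sqrt{\pi} e^{- \frac{b^{2}}{6}}}{3}.$$

Setting $b = \frac{7}{4}$:
$$I = - \frac{7 \sqrt{6} \sqrt{\pi}}{3 e^{\frac{49}{96}}}.$$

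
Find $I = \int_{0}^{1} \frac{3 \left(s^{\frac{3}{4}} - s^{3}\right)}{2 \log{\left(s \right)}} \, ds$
$- 6 \log{\left(2 \right)} + \frac{3 \log{\left(7 \right)}}{2}$

Consider the one-parameter family: let $I(a) = \int_{0}^{1} \frac{3 \left(s^{\frac{3}{4}} - s^{a}\right)}{2 \log{\left(s \right)}} \, ds$.

Since $\dfrac{\partial}{\partial a}\,s^{a} = s^{a} \ln s$, the $\ln s$ in the denominator cancels and
$$\frac{dI}{da} = \int_{0}^{1} - \frac{3}{2} s^{a} \, ds = - \frac{3}{2} \left[\frac{s^{a+1}}{a+1}\right]_0^1 = - \frac{3}{2 a + 2}.$$

Integrating with respect to $a$ gives $I(a) = - \log{\left(\frac{8 \sqrt{7} \left(a + 1\right)^{\frac{3}{2}}}{49} \right)} + C$.

At $a = \frac{3}{4}$ the integrand is identically $0$, so $I(\frac{3}{4}) = 0$. The closed form gives $0$, hence $C = 0$.

Setting $a = 3$:
$$I = - 6 \log{\left(2 \right)} + \frac{3 \log{\left(7 \right)}}{2}.$$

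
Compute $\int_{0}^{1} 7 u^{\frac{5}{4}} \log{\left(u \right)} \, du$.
$- \frac{112}{81}$

Consider the simpler parametrised integral
$$J(a) = \int_{0}^{1} 7 u^{a} \, du = \frac{7}{a + 1}.$$

Differentiating under the integral sign brings down a factor of $\ln u$:
$$\frac{dJ}{da} = \int_{0}^{1} 7 u^{a} \log{\left(u \right)} \, du = - \frac{7}{\left(a + 1\right)^{2}}.$$

The integral on the left is $I$, so $I = - \frac{7}{\left(a + 1\right)^{2}}$.

Setting $a = \frac{5}{4}$:
$$I = - \frac{112}{81}.$$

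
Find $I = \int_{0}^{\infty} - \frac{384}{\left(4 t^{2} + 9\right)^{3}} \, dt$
$- \frac{4 \pi}{27}$

Start from the standard arctangent integral
$$J(a) = \int_{0}^{\infty} - \frac{6}{a^{2} + t^{2}} \, dt = - \frac{3 \pi}{a}.$$

Differentiating under the integral sign with respect to $a$,
$$\frac{dJ}{da} = \int_{0}^{\infty} \frac{12 a}{\left(a^{2} + t^{2}\right)^{2}} \, dt = \frac{3 \pi}{a^{2}},$$
so $\int_{0}^{\infty} - \frac{6}{\left(a^{2} + t^{2}\right)^{2}} \, dt = - \frac{3 \pi}{2 a^{3}}$.

Repeating — each differentiation of $1/(t^2+a^2)^j$ produces $-2ja/(t^2+a^2)^{j+1}$ — and dividing through by $-2ja$ at each step yields, after $2$ differentiations in total,
$$\int_{0}^{\infty} - \frac{6}{\left(a^{2} + t^{2}\right)^{3}} \, dt = - \frac{9 \pi}{8 a^{5}}.$$

Setting $a = \frac{3}{2}$:
$$I = - \frac{4 \pi}{27}.$$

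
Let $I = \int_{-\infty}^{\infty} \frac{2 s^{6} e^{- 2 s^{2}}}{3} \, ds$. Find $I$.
$\frac{5 \sqrt{2} \sqrt{\pi}}{64}$

Begin with the known integral
$$J(a) = \int_{-\infty}^{\infty} \frac{2 e^{- a s^{2}}}{3} \, ds = \frac{2 \sqrt{\pi}}{3 \sqrt{a}}.$$

Differentiating under the integral sign brings down a factor of $(-s^2)$:
$$\frac{dJ}{da} = \int_{-\infty}^{\infty} - \frac{2 s^{2} e^{- a s^{2}}}{3} \, ds = - \frac{\sqrt{\pi}}{3 a^{\frac{3}{2}}}.$$

Repeating $3$ times in total — each differentiation brings down another $(-s^2)$ — gives
$$\frac{d^{3}J}{da^{3}} = \int_{-\infty}^{\infty} - \frac{2 s^{6} e^{- a s^{2}}}{3} \, ds = - \frac{5 \sqrt{\pi}}{4 a^{\frac{7}{2}}},$$
and the integrand here is $(-1)^{3}$ times the target integrand, so $I = (-1)^{3}\,\frac{d^{3}J}{da^{3}} = \frac{5 \sqrt{\pi}}{4 a^{\frac{7}{2}}}$.

Setting $a = 2$:
$$I = \frac{5 \sqrt{2} \sqrt{\pi}}{64}.$$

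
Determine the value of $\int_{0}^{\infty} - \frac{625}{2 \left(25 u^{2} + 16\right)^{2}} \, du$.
$- \frac{125 \pi}{512}$

Begin with the known result
$$J(a) = \int_{0}^{\infty} - \frac{1}{2 \left(a^{2} + u^{2}\right)} \, du = - \frac{\pi}{4 a}.$$

Differentiating under the integral sign with respect to $a$,
$$\frac{dJ}{da} = \int_{0}^{\infty} \frac{a}{\left(a^{2} + u^{2}\right)^{2}} \, du = \frac{\pi}{4 a^{2}},$$
so $\int_{0}^{\infty} - \frac{1}{2 \left(a^{2} + u^{2}\right)^{2}} \, du = - \frac{\pi}{8 a^{3}}$.

Setting $a = \frac{4}{5}$:
$$I = - \frac{125 \pi}{512}.$$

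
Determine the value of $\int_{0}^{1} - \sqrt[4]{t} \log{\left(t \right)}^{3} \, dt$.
$\frac{1536}{625}$

Start from the elementary integral
$$J(a) = \int_{0}^{1} - t^{a} \, dt = - \frac{1}{a + 1}.$$

Differentiating under the integral sign brings down a factor of $\ln t$:
$$\frac{dJ}{da} = \int_{0}^{1} - t^{a} \log{\left(t \right)} \, dt = \frac{1}{\left(a + 1\right)^{2}}.$$

Repeating $3$ times in total — each differentiation brings down another $\ln t$ — gives
$$\frac{d^{3}J}{da^{3}} = \int_{0}^{1} - t^{a} \log{\left(t \right)}^{3} \, dt = \frac{6}{\left(a + 1\right)^{4}},$$
and the integrand here is exactly the target integrand, so $I = \frac{6}{\left(a + 1\right)^{4}}$.

Setting $a = \frac{1}{4}$:
$$I = \frac{1536}{625}.$$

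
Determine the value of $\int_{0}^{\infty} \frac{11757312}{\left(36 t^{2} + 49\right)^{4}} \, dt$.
$\frac{43740 \pi}{117649}$

Start from the standard arctangent integral
$$J(a) = \int_{0}^{\infty} \frac{7}{a^{2} + t^{2}} \, dt = \frac{7 \pi}{2 a}.$$

Differentiating under the integral sign with respect to $a$,
$$\frac{dJ}{da} = \int_{0}^{\infty} - \frac{14 a}{\left(a^{2} + t^{2}\right)^{2}} \, dt = - \frac{7 \pi}{2 a^{2}},$$
so $\int_{0}^{\infty} \frac{7}{\left(a^{2} + t^{2}\right)^{2}} \, dt = \frac{7 \pi}{4 a^{3}}$.

Repeating — each differentiation of $1/(t^2+a^2)^j$ produces $-2ja/(t^2+a^2)^{j+1}$ — and dividing through by $-2ja$ at each step yields, after $3$ differentiations in total,
$$\int_{0}^{\infty} \frac{7}{\left(a^{2} + t^{2}\right)^{4}} \, dt = \frac{35 \pi}{32 a^{7}}.$$

Setting $a = \frac{7}{6}$:
$$I = \frac{43740 \pi}{117649}.$$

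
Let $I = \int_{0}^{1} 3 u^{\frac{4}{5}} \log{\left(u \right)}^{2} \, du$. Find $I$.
$\frac{250}{243}$

Consider the simpler parametrised integral
$$J(a) = \int_{0}^{1} 3 u^{a} \, du = \frac{3}{a + 1}.$$

Differentiating under the integral sign brings down a factor of $\ln u$:
$$\frac{dJ}{da} = \int_{0}^{1} 3 u^{a} \log{\left(u \right)} \, du = - \frac{3}{\left(a + 1\right)^{2}}.$$

Repeating twice in total — each differentiation brings down another $\ln u$ — gives
$$\frac{d^{2}J}{da^{2}} = \int_{0}^{1} 3 u^{a} \log{\left(u \right)}^{2} \, du = \frac{6}{\left(a + 1\right)^{3}},$$
and the integrand here is exactly the target integrand, so $I = \frac{6}{\left(a + 1\right)^{3}}$.

Setting $a = \frac{4}{5}$:
$$I = \frac{250}{243}.$$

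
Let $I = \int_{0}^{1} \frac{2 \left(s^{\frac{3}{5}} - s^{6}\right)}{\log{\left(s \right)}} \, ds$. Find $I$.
$\log{\left(\frac{64}{1225} \right)}$

Replace the exponent $\frac{3}{5}$ by a parameter $a$: let $I(a) = \int_{0}^{1} \frac{2 \left(- s^{6} + s^{a}\right)}{\log{\left(s \right)}} \, ds$.

Since $\dfrac{\partial}{\partial a}\,s^{a} = s^{a} \ln s$, the $\ln s$ in the denominator cancels and
$$\frac{dI}{da} = \int_{0}^{1} 2 s^{a} \, ds = 2 \left[\frac{s^{a+1}}{a+1}\right]_0^1 = \frac{2}{a + 1}.$$

Integrating with respect to $a$ gives $I(a) = \log{\left(\frac{\left(a + 1\right)^{2}}{49} \right)} + C$.

At $a = 6$ the integrand is identically $0$, so $I(6) = 0$. The closed form gives $0$, hence $C = 0$.

Setting $a = \frac{3}{5}$:
$$I = \log{\left(\frac{64}{1225} \right)}.$$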